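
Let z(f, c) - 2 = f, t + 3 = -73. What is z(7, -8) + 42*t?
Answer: -3183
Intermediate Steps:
t = -76 (t = -3 - 73 = -76)
z(f, c) = 2 + f
z(7, -8) + 42*t = (2 + 7) + 42*(-76) = 9 - 3192 = -3183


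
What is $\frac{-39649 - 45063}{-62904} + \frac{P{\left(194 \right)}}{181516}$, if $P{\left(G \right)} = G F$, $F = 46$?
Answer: $\frac{21654808}{15513699} \approx 1.3959$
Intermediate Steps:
$P{\left(G \right)} = 46 G$ ($P{\left(G \right)} = G 46 = 46 G$)
$\frac{-39649 - 45063}{-62904} + \frac{P{\left(194 \right)}}{181516} = \frac{-39649 - 45063}{-62904} + \frac{46 \cdot 194}{181516} = \left(-84712\right) \left(- \frac{1}{62904}\right) + 8924 \cdot \frac{1}{181516} = \frac{10589}{7863} + \frac{97}{1973} = \frac{21654808}{15513699}$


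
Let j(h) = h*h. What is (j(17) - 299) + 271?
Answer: 261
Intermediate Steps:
j(h) = h**2
(j(17) - 299) + 271 = (17**2 - 299) + 271 = (289 - 299) + 271 = -10 + 271 = 261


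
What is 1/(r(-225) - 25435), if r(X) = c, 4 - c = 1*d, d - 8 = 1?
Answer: -1/25440 ≈ -3.9308e-5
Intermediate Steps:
d = 9 (d = 8 + 1 = 9)
c = -5 (c = 4 - 9 = -5)
r(X) = -5
1/(r(-225) - 25435) = 1/(-5 - 25435) = 1/(-25440) = -1/25440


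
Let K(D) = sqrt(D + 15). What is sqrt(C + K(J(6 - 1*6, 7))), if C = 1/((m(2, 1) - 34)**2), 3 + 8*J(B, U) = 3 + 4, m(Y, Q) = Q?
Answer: sqrt(4 + 2178*sqrt(62))/66 ≈ 1.9844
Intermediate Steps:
J(B, U) = 1/2 (J(B, U) = -3/8 + (3 + 4)/8 = -3/8 + (1/8)*7 = -3/8 + 7/8 = 1/2)
K(D) = sqrt(15 + D)
C = 1/1089 (C = 1/((1 - 34)**2) = 1/((-33)**2) = 1/1089 ≈ 0.00091827)
sqrt(C + K(J(6 - 1*6, 7))) = sqrt(1/1089 + sqrt(15 + 1/2)) = sqrt(1/1089 + sqrt(31/2)) = sqrt(1/1089 + sqrt(62)/2)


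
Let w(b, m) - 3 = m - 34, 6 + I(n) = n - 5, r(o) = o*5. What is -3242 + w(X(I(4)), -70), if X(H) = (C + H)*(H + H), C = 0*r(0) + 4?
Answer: -3343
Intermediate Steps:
r(o) = 5*o
I(n) = -11 + n (I(n) = -6 + (n - 5) = -6 + (-5 + n) = -11 + n)
C = 4 (C = 0*(5*0) + 4 = 0*0 + 4 = 0 + 4 = 4)
X(H) = 2*H*(4 + H) (X(H) = (4 + H)*(H + H) = (4 + H)*(2*H) = 2*H*(4 + H))
w(b, m) = -31 + m (w(b, m) = 3 + (m - 34) = 3 + (-34 + m) = -31 + m)
-3242 + w(X(I(4)), -70) = -3242 + (-31 - 70) = -3242 - 101 = -3343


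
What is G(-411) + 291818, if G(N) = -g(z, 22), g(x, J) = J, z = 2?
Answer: 291796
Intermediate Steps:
G(N) = -22 (G(N) = -1*22 = -22)
G(-411) + 291818 = -22 + 291818 = 291796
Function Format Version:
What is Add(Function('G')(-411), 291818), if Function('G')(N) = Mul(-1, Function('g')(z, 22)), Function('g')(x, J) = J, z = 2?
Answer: 291796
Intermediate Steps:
Function('G')(N) = -22 (Function('G')(N) = Mul(-1, 22) = -22)
Add(Function('G')(-411), 291818) = Add(-22, 291818) = 291796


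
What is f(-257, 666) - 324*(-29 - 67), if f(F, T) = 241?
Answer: 31345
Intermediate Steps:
f(-257, 666) - 324*(-29 - 67) = 241 - 324*(-29 - 67) = 241 - 324*(-96) = 241 + 31104 = 31345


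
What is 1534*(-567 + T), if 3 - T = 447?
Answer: -1550874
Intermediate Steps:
T = -444 (T = 3 - 1*447 = 3 - 447 = -444)
1534*(-567 + T) = 1534*(-567 - 444) = 1534*(-1011) = -1550874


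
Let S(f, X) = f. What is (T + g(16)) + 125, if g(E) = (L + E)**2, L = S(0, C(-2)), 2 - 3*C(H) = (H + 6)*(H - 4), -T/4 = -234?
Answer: 1317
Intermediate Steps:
T = 936 (T = -4*(-234) = 936)
C(H) = 2/3 - (-4 + H)*(6 + H)/3 (C(H) = 2/3 - (H + 6)*(H - 4)/3 = 2/3 - (6 + H)*(-4 + H)/3 = 2/3 - (-4 + H)*(6 + H)/3)
L = 0
g(E) = E**2 (g(E) = (0 + E)**2 = E**2)
(T + g(16)) + 125 = (936 + 16**2) + 125 = (936 + 256) + 125 = 1192 + 125 = 1317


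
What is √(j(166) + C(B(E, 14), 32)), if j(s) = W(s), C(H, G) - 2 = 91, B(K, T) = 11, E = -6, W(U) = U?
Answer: √259 ≈ 16.093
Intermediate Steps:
C(H, G) = 93 (C(H, G) = 2 + 91 = 93)
j(s) = s
√(j(166) + C(B(E, 14), 32)) = √(166 + 93) = √259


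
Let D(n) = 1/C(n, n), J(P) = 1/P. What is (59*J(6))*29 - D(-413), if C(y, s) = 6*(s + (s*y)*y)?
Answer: 120532096511/422672460 ≈ 285.17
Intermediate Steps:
C(y, s) = 6*s + 6*s*y**2 (C(y, s) = 6*(s + s*y**2) = 6*s + 6*s*y**2)
D(n) = 1/(6*n*(1 + n**2))
(59*J(6))*29 - D(-413) = (59/6)*29 - 1/(6*(-413)*(1 + (-413)**2)) = (59*(1/6))*29 - (-1)/(6*413*(1 + 170569)) = (59/6)*29 - (-1)/(6*413*170570) = 1711/6 - (-1)/(6*413*170570) = 1711/6 - 1*(-1/422672460) = 1711/6 + 1/422672460 = 120532096511/422672460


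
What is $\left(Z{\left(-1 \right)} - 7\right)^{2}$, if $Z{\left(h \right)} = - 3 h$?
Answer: $16$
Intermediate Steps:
$\left(Z{\left(-1 \right)} - 7\right)^{2} = \left(\left(-3\right) \left(-1\right) - 7\right)^{2} = \left(3 - 7\right)^{2} = \left(-4\right)^{2} = 16$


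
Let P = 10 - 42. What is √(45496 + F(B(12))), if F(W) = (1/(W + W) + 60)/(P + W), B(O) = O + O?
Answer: √104805498/48 ≈ 213.28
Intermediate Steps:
B(O) = 2*O
P = -32
F(W) = (60 + 1/(2*W))/(-32 + W) (F(W) = (1/(W + W) + 60)/(-32 + W) = (1/(2*W) + 60)/(-32 + W) = (60 + 1/(2*W))/(-32 + W))
√(45496 + F(B(12))) = √(45496 + (1 + 120*(2*12))/(2*((2*12))*(-32 + 2*12))) = √(45496 + (½)*(1 + 120*24)/(24*(-32 + 24))) = √(45496 + (½)*(1/24)*(1 + 2880)/(-8)) = √(45496 + (½)*(1/24)*(-⅛)*2881) = √(45496 - 2881/384) = √(17467583/384) = √104805498/48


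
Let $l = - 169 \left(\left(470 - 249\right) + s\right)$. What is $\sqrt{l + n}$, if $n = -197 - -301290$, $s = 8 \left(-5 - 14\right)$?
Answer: $22 \sqrt{598} \approx 537.99$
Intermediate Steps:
$s = -152$ ($s = 8 \left(-19\right) = -152$)
$n = 301093$ ($n = -197 + 301290 = 301093$)
$l = -11661$ ($l = - 169 \left(\left(470 - 249\right) - 152\right) = - 169 \left(221 - 152\right) = \left(-169\right) 69 = -11661$)
$\sqrt{l + n} = \sqrt{-11661 + 301093} = \sqrt{289432} = 22 \sqrt{598}$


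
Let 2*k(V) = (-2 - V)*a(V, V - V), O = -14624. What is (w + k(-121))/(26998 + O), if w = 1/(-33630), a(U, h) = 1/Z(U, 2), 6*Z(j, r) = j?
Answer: -12006031/50352652020 ≈ -0.00023844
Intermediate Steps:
Z(j, r) = j/6
a(U, h) = 6/U (a(U, h) = 1/(U/6) = 6/U)
k(V) = 3*(-2 - V)/V (k(V) = ((-2 - V)*(6/V))/2 = (6*(-2 - V)/V)/2 = 3*(-2 - V)/V)
w = -1/33630 ≈ -2.9735e-5
(w + k(-121))/(26998 + O) = (-1/33630 + (-3 - 6/(-121)))/(26998 - 14624) = (-1/33630 + (-3 - 6*(-1/121)))/12374 = (-1/33630 + (-3 + 6/121))*(1/12374) = (-1/33630 - 357/121)*(1/12374) = -12006031/4069230*1/12374 = -12006031/50352652020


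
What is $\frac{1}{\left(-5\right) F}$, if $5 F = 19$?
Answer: $- \frac{1}{19} \approx -0.052632$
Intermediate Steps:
$F = \frac{19}{5}$ ($F = \frac{1}{5} \cdot 19 = \frac{19}{5} \approx 3.8$)
$\frac{1}{\left(-5\right) F} = \frac{1}{\left(-5\right) \frac{19}{5}} = \frac{1}{-19} = - \frac{1}{19}$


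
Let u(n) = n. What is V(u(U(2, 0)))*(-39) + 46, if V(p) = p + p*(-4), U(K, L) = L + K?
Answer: 280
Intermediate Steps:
U(K, L) = K + L
V(p) = -3*p (V(p) = p - 4*p = -3*p)
V(u(U(2, 0)))*(-39) + 46 = -3*(2 + 0)*(-39) + 46 = -3*2*(-39) + 46 = -6*(-39) + 46 = 234 + 46 = 280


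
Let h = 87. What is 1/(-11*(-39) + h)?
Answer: 1/516 ≈ 0.0019380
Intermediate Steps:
1/(-11*(-39) + h) = 1/(-11*(-39) + 87) = 1/(429 + 87) = 1/516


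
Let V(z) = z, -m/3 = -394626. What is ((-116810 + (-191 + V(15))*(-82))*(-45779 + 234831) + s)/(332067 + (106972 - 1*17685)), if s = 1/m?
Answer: -22913681255293967/498831730812 ≈ -45935.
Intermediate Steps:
m = 1183878 (m = -3*(-394626) = 1183878)
s = 1/1183878 ≈ 8.4468e-7
((-116810 + (-191 + V(15))*(-82))*(-45779 + 234831) + s)/(332067 + (106972 - 1*17685)) = ((-116810 + (-191 + 15)*(-82))*(-45779 + 234831) + 1/1183878)/(332067 + (106972 - 1*17685)) = ((-116810 - 176*(-82))*189052 + 1/1183878)/(332067 + (106972 - 17685)) = ((-116810 + 14432)*189052 + 1/1183878)/(332067 + 89287) = (-102378*189052 + 1/1183878)/421354 = (-19354765656 + 1/1183878)*(1/421354) = -22913681255293967/1183878*1/421354 = -22913681255293967/498831730812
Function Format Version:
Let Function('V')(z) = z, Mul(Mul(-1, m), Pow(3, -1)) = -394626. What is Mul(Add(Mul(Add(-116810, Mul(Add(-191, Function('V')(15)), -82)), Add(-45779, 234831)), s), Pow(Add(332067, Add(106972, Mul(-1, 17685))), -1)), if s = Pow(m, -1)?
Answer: Rational(-22913681255293967, 498831730812) ≈ -45935.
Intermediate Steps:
m = 1183878 (m = Mul(-3, -394626) = 1183878)
s = Rational(1, 1183878) (s = Pow(1183878, -1) = Rational(1, 1183878) ≈ 8.4468e-7)
Mul(Add(Mul(Add(-116810, Mul(Add(-191, Function('V')(15)), -82)), Add(-45779, 234831)), s), Pow(Add(332067, Add(106972, Mul(-1, 17685))), -1)) = Mul(Add(Mul(Add(-116810, Mul(Add(-191, 15), -82)), Add(-45779, 234831)), Rational(1, 1183878)), Pow(Add(332067, Add(106972, Mul(-1, 17685))), -1)) = Mul(Add(Mul(Add(-116810, Mul(-176, -82)), 189052), Rational(1, 1183878)), Pow(Add(332067, Add(106972, -17685)), -1)) = Mul(Add(Mul(Add(-116810, 14432), 189052), Rational(1, 1183878)), Pow(Add(332067, 89287), -1)) = Mul(Add(Mul(-102378, 189052), Rational(1, 1183878)), Pow(421354, -1)) = Mul(Add(-19354765656, Rational(1, 1183878)), Rational(1, 421354)) = Mul(Rational(-22913681255293967, 1183878), Rational(1, 421354)) = Rational(-22913681255293967, 498831730812)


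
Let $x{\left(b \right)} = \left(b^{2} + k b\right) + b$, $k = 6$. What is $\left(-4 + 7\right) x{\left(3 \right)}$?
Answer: $90$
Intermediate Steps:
$x{\left(b \right)} = b^{2} + 7 b$ ($x{\left(b \right)} = \left(b^{2} + 6 b\right) + b = b^{2} + 7 b$)
$\left(-4 + 7\right) x{\left(3 \right)} = \left(-4 + 7\right) 3 \left(7 + 3\right) = 3 \cdot 3 \cdot 10 = 3 \cdot 30 = 90$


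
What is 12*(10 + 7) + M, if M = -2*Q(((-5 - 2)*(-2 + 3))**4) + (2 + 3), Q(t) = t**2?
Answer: -11529393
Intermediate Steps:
M = -11529597 (M = -2*(-5 - 2)**8*(-2 + 3)**8 + (2 + 3) = -2*((-7*1)**4)**2 + 5 = -2*((-7)**4)**2 + 5 = -2*2401**2 + 5 = -2*5764801 + 5 = -11529602 + 5 = -11529597)
12*(10 + 7) + M = 12*(10 + 7) - 11529597 = 12*17 - 11529597 = 204 - 11529597 = -11529393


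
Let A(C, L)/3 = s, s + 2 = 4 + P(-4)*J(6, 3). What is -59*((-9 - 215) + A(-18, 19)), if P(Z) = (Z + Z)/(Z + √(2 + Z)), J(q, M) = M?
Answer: 11918 - 236*I*√2 ≈ 11918.0 - 333.75*I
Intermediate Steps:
P(Z) = 2*Z/(Z + √(2 + Z)) (P(Z) = (2*Z)/(Z + √(2 + Z)) = 2*Z/(Z + √(2 + Z)))
s = 2 - 24/(-4 + I*√2) (s = -2 + (4 + (2*(-4)/(-4 + √(2 - 4)))*3) = -2 + (4 + (2*(-4)/(-4 + √(-2)))*3) = -2 + (4 + (2*(-4)/(-4 + I*√2))*3) = -2 + (4 - 8/(-4 + I*√2)*3) = -2 + (4 - 24/(-4 + I*√2)) = 2 - 24/(-4 + I*√2) ≈ 7.3333 + 1.8856*I)
A(C, L) = 22 + 4*I*√2 (A(C, L) = 3*(22/3 + 4*I*√2/3) = 22 + 4*I*√2)
-59*((-9 - 215) + A(-18, 19)) = -59*((-9 - 215) + (22 + 4*I*√2)) = -59*(-224 + (22 + 4*I*√2)) = -59*(-202 + 4*I*√2) = 11918 - 236*I*√2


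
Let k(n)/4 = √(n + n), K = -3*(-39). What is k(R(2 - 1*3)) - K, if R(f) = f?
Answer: -117 + 4*I*√2 ≈ -117.0 + 5.6569*I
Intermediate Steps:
K = 117
k(n) = 4*√2*√n (k(n) = 4*√(n + n) = 4*√(2*n) = 4*(√2*√n) = 4*√2*√n)
k(R(2 - 1*3)) - K = 4*√2*√(2 - 1*3) - 1*117 = 4*√2*√(2 - 3) - 117 = 4*√2*√(-1) - 117 = 4*√2*I - 117 = 4*I*√2 - 117 = -117 + 4*I*√2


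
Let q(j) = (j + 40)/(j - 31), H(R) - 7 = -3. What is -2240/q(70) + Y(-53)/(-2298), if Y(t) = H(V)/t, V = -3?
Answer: -531996170/669867 ≈ -794.18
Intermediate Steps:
H(R) = 4 (H(R) = 7 - 3 = 4)
Y(t) = 4/t
q(j) = (40 + j)/(-31 + j)
-2240/q(70) + Y(-53)/(-2298) = -2240*(-31 + 70)/(40 + 70) + (4/(-53))/(-2298) = -2240/(110/39) + (4*(-1/53))*(-1/2298) = -2240/((1/39)*110) - 4/53*(-1/2298) = -2240/110/39 + 2/60897 = -2240*39/110 + 2/60897 = -8736/11 + 2/60897 = -531996170/669867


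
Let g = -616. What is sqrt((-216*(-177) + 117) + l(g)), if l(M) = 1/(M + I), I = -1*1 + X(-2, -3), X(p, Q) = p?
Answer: sqrt(14693840570)/619 ≈ 195.83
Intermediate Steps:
I = -3 (I = -1*1 - 2 = -1 - 2 = -3)
l(M) = 1/(-3 + M) (l(M) = 1/(M - 3) = 1/(-3 + M))
sqrt((-216*(-177) + 117) + l(g)) = sqrt((-216*(-177) + 117) + 1/(-3 - 616)) = sqrt((38232 + 117) + 1/(-619)) = sqrt(38349 - 1/619) = sqrt(23738030/619) = sqrt(14693840570)/619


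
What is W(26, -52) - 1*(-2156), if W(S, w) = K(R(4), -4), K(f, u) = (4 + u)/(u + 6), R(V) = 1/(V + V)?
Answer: 2156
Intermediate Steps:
R(V) = 1/(2*V)
K(f, u) = (4 + u)/(6 + u)
W(S, w) = 0 (W(S, w) = (4 - 4)/(6 - 4) = 0/2 = (½)*0 = 0)
W(26, -52) - 1*(-2156) = 0 - 1*(-2156) = 0 + 2156 = 2156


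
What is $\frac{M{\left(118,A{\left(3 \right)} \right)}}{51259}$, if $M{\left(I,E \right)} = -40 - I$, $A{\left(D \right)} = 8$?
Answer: $- \frac{158}{51259} \approx -0.0030824$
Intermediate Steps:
$\frac{M{\left(118,A{\left(3 \right)} \right)}}{51259} = \frac{-40 - 118}{51259} = \left(-40 - 118\right) \frac{1}{51259} = \left(-158\right) \frac{1}{51259} = - \frac{158}{51259}$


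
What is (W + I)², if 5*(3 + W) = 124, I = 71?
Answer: 215296/25 ≈ 8611.8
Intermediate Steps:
W = 109/5 (W = -3 + (⅕)*124 = -3 + 124/5 = 109/5 ≈ 21.800)
(W + I)² = (109/5 + 71)² = (464/5)² = 215296/25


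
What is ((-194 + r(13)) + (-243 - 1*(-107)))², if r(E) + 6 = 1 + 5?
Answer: 108900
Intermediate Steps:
r(E) = 0 (r(E) = -6 + (1 + 5) = -6 + 6 = 0)
((-194 + r(13)) + (-243 - 1*(-107)))² = ((-194 + 0) + (-243 - 1*(-107)))² = (-194 + (-243 + 107))² = (-194 - 136)² = (-330)² = 108900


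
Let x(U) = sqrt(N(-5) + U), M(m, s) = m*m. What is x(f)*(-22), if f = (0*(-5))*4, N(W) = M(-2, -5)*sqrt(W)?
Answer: -44*5**(1/4)*sqrt(I) ≈ -46.524 - 46.524*I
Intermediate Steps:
M(m, s) = m**2
N(W) = 4*sqrt(W) (N(W) = (-2)**2*sqrt(W) = 4*sqrt(W))
f = 0 (f = 0*4 = 0)
x(U) = sqrt(U + 4*I*sqrt(5)) (x(U) = sqrt(4*sqrt(-5) + U) = sqrt(4*(I*sqrt(5)) + U) = sqrt(4*I*sqrt(5) + U) = sqrt(U + 4*I*sqrt(5)))
x(f)*(-22) = sqrt(0 + 4*I*sqrt(5))*(-22) = sqrt(4*I*sqrt(5))*(-22) = (2*5**(1/4)*sqrt(I))*(-22) = -44*5**(1/4)*sqrt(I)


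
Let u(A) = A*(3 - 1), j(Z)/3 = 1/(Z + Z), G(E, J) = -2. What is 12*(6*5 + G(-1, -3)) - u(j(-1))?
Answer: 339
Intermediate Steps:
j(Z) = 3/(2*Z) (j(Z) = 3/(Z + Z) = 3/((2*Z)) = 3*(1/(2*Z)) = 3/(2*Z))
u(A) = 2*A (u(A) = A*2 = 2*A)
12*(6*5 + G(-1, -3)) - u(j(-1)) = 12*(6*5 - 2) - 2*(3/2)/(-1) = 12*(30 - 2) - 2*(3/2)*(-1) = 12*28 - 2*(-3)/2 = 336 - 1*(-3) = 336 + 3 = 339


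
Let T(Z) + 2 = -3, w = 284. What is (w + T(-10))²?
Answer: 77841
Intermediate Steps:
T(Z) = -5 (T(Z) = -2 - 3 = -5)
(w + T(-10))² = (284 - 5)² = 279² = 77841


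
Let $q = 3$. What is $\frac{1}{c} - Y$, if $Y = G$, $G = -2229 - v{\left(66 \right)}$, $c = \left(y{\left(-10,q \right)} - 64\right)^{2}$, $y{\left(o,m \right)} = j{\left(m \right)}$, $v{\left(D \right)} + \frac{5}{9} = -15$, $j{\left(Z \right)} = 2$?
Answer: $\frac{76576333}{34596} \approx 2213.4$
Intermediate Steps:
$v{\left(D \right)} = - \frac{140}{9}$ ($v{\left(D \right)} = - \frac{5}{9} - 15 = - \frac{140}{9}$)
$y{\left(o,m \right)} = 2$
$c = 3844$ ($c = \left(2 - 64\right)^{2} = \left(-62\right)^{2} = 3844$)
$G = - \frac{19921}{9}$ ($G = -2229 - - \frac{140}{9} = -2229 + \frac{140}{9} = - \frac{19921}{9} \approx -2213.4$)
$Y = - \frac{19921}{9} \approx -2213.4$
$\frac{1}{c} - Y = \frac{1}{3844} - - \frac{19921}{9} = \frac{1}{3844} + \frac{19921}{9} = \frac{76576333}{34596}$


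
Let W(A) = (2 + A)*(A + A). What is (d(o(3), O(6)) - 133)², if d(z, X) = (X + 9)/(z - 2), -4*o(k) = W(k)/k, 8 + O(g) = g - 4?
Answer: 160801/9 ≈ 17867.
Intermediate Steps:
O(g) = -12 + g (O(g) = -8 + (g - 4) = -8 + (-4 + g) = -12 + g)
W(A) = 2*A*(2 + A) (W(A) = (2 + A)*(2*A) = 2*A*(2 + A))
o(k) = -1 - k/2 (o(k) = -2*k*(2 + k)/(4*k) = -(4 + 2*k)/4 = -1 - k/2)
d(z, X) = (9 + X)/(-2 + z)
(d(o(3), O(6)) - 133)² = ((9 + (-12 + 6))/(-2 + (-1 - ½*3)) - 133)² = ((9 - 6)/(-2 + (-1 - 3/2)) - 133)² = (3/(-2 - 5/2) - 133)² = (3/(-9/2) - 133)² = (-2/9*3 - 133)² = (-⅔ - 133)² = (-401/3)² = 160801/9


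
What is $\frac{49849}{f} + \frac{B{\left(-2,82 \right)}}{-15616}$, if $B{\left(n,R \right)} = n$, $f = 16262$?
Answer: $\frac{194618627}{63486848} \approx 3.0655$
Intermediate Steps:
$\frac{49849}{f} + \frac{B{\left(-2,82 \right)}}{-15616} = \frac{49849}{16262} - \frac{2}{-15616} = 49849 \cdot \frac{1}{16262} - - \frac{1}{7808} = \frac{49849}{16262} + \frac{1}{7808} = \frac{194618627}{63486848}$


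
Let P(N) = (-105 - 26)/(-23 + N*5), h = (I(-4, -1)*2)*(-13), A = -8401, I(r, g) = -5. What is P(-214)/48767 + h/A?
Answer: -6928202499/447792882731 ≈ -0.015472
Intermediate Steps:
h = 130 (h = -5*2*(-13) = -10*(-13) = 130)
P(N) = -131/(-23 + 5*N)
P(-214)/48767 + h/A = -131/(-23 + 5*(-214))/48767 + 130/(-8401) = -131/(-23 - 1070)*(1/48767) + 130*(-1/8401) = -131/(-1093)*(1/48767) - 130/8401 = -131*(-1/1093)*(1/48767) - 130/8401 = (131/1093)*(1/48767) - 130/8401 = 131/53302331 - 130/8401 = -6928202499/447792882731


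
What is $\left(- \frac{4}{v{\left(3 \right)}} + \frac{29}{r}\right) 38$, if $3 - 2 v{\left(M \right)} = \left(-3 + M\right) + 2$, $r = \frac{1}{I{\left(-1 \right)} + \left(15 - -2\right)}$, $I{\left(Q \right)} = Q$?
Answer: $17328$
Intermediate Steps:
$r = \frac{1}{16}$ ($r = \frac{1}{-1 + \left(15 - -2\right)} = \frac{1}{-1 + \left(15 + 2\right)} = \frac{1}{-1 + 17} = \frac{1}{16} \approx 0.0625$)
$v{\left(M \right)} = 2 - \frac{M}{2}$ ($v{\left(M \right)} = \frac{3}{2} - \frac{\left(-3 + M\right) + 2}{2} = \frac{3}{2} - \frac{-1 + M}{2} = \frac{3}{2} - \left(- \frac{1}{2} + \frac{M}{2}\right) = 2 - \frac{M}{2}$)
$\left(- \frac{4}{v{\left(3 \right)}} + \frac{29}{r}\right) 38 = \left(- \frac{4}{2 - \frac{3}{2}} + 29 \frac{1}{\frac{1}{16}}\right) 38 = \left(- \frac{4}{2 - \frac{3}{2}} + 29 \cdot 16\right) 38 = \left(- 4 \frac{1}{\frac{1}{2}} + 464\right) 38 = \left(\left(-4\right) 2 + 464\right) 38 = \left(-8 + 464\right) 38 = 456 \cdot 38 = 17328$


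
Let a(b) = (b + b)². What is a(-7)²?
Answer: 38416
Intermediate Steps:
a(b) = 4*b² (a(b) = (2*b)² = 4*b²)
a(-7)² = (4*(-7)²)² = (4*49)² = 196² = 38416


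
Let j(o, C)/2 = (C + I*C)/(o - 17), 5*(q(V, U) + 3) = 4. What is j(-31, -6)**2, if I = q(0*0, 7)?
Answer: 9/100 ≈ 0.090000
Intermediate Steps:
q(V, U) = -11/5 (q(V, U) = -3 + (1/5)*4 = -3 + 4/5 = -11/5)
I = -11/5 ≈ -2.2000
j(o, C) = -12*C/(5*(-17 + o)) (j(o, C) = 2*((C - 11*C/5)/(o - 17)) = 2*((-6*C/5)/(-17 + o)) = 2*(-6*C/(5*(-17 + o))) = -12*C/(5*(-17 + o)))
j(-31, -6)**2 = (-12*(-6)/(-85 + 5*(-31)))**2 = (-12*(-6)/(-85 - 155))**2 = (-12*(-6)/(-240))**2 = (-12*(-6)*(-1/240))**2 = (-3/10)**2 = 9/100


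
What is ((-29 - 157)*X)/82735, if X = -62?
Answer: 11532/82735 ≈ 0.13938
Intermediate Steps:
((-29 - 157)*X)/82735 = ((-29 - 157)*(-62))/82735 = -186*(-62)*(1/82735) = 11532*(1/82735) = 11532/82735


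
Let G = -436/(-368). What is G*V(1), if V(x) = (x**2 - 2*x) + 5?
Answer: 109/23 ≈ 4.7391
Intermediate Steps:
V(x) = 5 + x**2 - 2*x
G = 109/92 (G = -436*(-1/368) = 109/92 ≈ 1.1848)
G*V(1) = 109*(5 + 1**2 - 2*1)/92 = 109*(5 + 1 - 2)/92 = (109/92)*4 = 109/23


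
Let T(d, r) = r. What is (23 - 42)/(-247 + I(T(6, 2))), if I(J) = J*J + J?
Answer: 19/241 ≈ 0.078838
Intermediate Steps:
I(J) = J + J² (I(J) = J² + J = J + J²)
(23 - 42)/(-247 + I(T(6, 2))) = (23 - 42)/(-247 + 2*(1 + 2)) = -19/(-247 + 2*3) = -19/(-247 + 6) = -19/(-241) = -19*(-1/241) = 19/241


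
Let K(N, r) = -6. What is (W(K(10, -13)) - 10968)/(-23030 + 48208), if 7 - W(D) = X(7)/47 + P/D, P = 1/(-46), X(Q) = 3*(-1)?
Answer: -142185311/326609016 ≈ -0.43534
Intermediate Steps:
X(Q) = -3
P = -1/46 ≈ -0.021739
W(D) = 332/47 + 1/(46*D) (W(D) = 7 - (-3/47 - 1/(46*D)) = 7 + (3/47 + 1/(46*D)) = 332/47 + 1/(46*D))
(W(K(10, -13)) - 10968)/(-23030 + 48208) = ((1/2162)*(47 + 15272*(-6))/(-6) - 10968)/(-23030 + 48208) = ((1/2162)*(-⅙)*(47 - 91632) - 10968)/25178 = ((1/2162)*(-⅙)*(-91585) - 10968)*(1/25178) = (91585/12972 - 10968)*(1/25178) = -142185311/12972*1/25178 = -142185311/326609016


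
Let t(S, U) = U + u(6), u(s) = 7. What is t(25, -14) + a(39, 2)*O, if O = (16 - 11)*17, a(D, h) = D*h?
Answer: 6623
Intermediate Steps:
O = 85 (O = 5*17 = 85)
t(S, U) = 7 + U (t(S, U) = U + 7 = 7 + U)
t(25, -14) + a(39, 2)*O = (7 - 14) + (39*2)*85 = -7 + 78*85 = -7 + 6630 = 6623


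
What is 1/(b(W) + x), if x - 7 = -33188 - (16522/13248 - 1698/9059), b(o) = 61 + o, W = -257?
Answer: -60006816/2002911086479 ≈ -2.9960e-5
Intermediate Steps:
x = -1991149750543/60006816 (x = 7 + (-33188 - (16522/13248 - 1698/9059)) = 7 + (-33188 - (16522*(1/13248) - 1698*1/9059)) = 7 + (-33188 - (8261/6624 - 1698/9059)) = 7 + (-33188 - 1*63588847/60006816) = 7 + (-33188 - 63588847/60006816) = 7 - 1991569798255/60006816 = -1991149750543/60006816 ≈ -33182.)
1/(b(W) + x) = 1/((61 - 257) - 1991149750543/60006816) = 1/(-196 - 1991149750543/60006816) = 1/(-2002911086479/60006816) = -60006816/2002911086479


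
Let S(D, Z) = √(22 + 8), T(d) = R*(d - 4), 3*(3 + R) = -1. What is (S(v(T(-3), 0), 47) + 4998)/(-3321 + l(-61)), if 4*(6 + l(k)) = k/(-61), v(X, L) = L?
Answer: -2856/1901 - 4*√30/13307 ≈ -1.5040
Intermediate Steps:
R = -10/3 (R = -3 + (⅓)*(-1) = -3 - ⅓ = -10/3 ≈ -3.3333)
T(d) = 40/3 - 10*d/3 (T(d) = -10*(d - 4)/3 = -10*(-4 + d)/3 = 40/3 - 10*d/3)
S(D, Z) = √30
l(k) = -6 - k/244 (l(k) = -6 + (k/(-61))/4 = -6 + (k*(-1/61))/4 = -6 + (-k/61)/4 = -6 - k/244)
(S(v(T(-3), 0), 47) + 4998)/(-3321 + l(-61)) = (√30 + 4998)/(-3321 + (-6 - 1/244*(-61))) = (4998 + √30)/(-3321 + (-6 + ¼)) = (4998 + √30)/(-3321 - 23/4) = (4998 + √30)/(-13307/4) = (4998 + √30)*(-4/13307) = -2856/1901 - 4*√30/13307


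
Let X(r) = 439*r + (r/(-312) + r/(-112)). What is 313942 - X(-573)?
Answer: 823341861/1456 ≈ 5.6548e+5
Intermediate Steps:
X(r) = 1917499*r/4368 (X(r) = 439*r + (r*(-1/312) + r*(-1/112)) = 439*r + (-r/312 - r/112) = 439*r - 53*r/4368 = 1917499*r/4368)
313942 - X(-573) = 313942 - 1917499*(-573)/4368 = 313942 - 1*(-366242309/1456) = 313942 + 366242309/1456 = 823341861/1456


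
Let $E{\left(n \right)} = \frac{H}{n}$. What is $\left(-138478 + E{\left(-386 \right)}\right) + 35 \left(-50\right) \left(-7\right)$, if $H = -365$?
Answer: $- \frac{48723643}{386} \approx -1.2623 \cdot 10^{5}$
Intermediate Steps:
$E{\left(n \right)} = - \frac{365}{n}$
$\left(-138478 + E{\left(-386 \right)}\right) + 35 \left(-50\right) \left(-7\right) = \left(-138478 - \frac{365}{-386}\right) + 35 \left(-50\right) \left(-7\right) = \left(-138478 - - \frac{365}{386}\right) - -12250 = \left(-138478 + \frac{365}{386}\right) + 12250 = - \frac{53452143}{386} + 12250 = - \frac{48723643}{386}$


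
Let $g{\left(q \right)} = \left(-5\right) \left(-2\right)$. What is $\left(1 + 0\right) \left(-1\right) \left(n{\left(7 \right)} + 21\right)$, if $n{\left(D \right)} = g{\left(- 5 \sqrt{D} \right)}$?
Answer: $-31$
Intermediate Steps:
$g{\left(q \right)} = 10$
$n{\left(D \right)} = 10$
$\left(1 + 0\right) \left(-1\right) \left(n{\left(7 \right)} + 21\right) = \left(1 + 0\right) \left(-1\right) \left(10 + 21\right) = 1 \left(-1\right) 31 = \left(-1\right) 31 = -31$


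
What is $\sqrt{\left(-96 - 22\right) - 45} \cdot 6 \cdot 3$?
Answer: $18 i \sqrt{163} \approx 229.81 i$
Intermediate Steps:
$\sqrt{\left(-96 - 22\right) - 45} \cdot 6 \cdot 3 = \sqrt{\left(-96 - 22\right) - 45} \cdot 18 = \sqrt{-118 - 45} \cdot 18 = \sqrt{-163} \cdot 18 = i \sqrt{163} \cdot 18 = 18 i \sqrt{163}$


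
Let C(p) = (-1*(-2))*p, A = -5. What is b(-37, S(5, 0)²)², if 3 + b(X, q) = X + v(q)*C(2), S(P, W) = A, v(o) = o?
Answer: 3600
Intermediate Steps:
S(P, W) = -5
C(p) = 2*p
b(X, q) = -3 + X + 4*q (b(X, q) = -3 + (X + q*(2*2)) = -3 + (X + q*4) = -3 + (X + 4*q) = -3 + X + 4*q)
b(-37, S(5, 0)²)² = (-3 - 37 + 4*(-5)²)² = (-3 - 37 + 4*25)² = (-3 - 37 + 100)² = 60² = 3600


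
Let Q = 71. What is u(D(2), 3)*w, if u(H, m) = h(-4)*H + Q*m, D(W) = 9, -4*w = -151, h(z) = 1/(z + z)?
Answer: 255945/32 ≈ 7998.3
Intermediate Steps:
h(z) = 1/(2*z)
w = 151/4 (w = -¼*(-151) = 151/4 ≈ 37.750)
u(H, m) = 71*m - H/8 (u(H, m) = ((½)/(-4))*H + 71*m = ((½)*(-¼))*H + 71*m = -H/8 + 71*m = 71*m - H/8)
u(D(2), 3)*w = (71*3 - ⅛*9)*(151/4) = (213 - 9/8)*(151/4) = (1695/8)*(151/4) = 255945/32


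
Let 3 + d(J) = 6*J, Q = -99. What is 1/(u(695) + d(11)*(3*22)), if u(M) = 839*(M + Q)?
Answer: 1/504202 ≈ 1.9833e-6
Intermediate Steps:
d(J) = -3 + 6*J
u(M) = -83061 + 839*M (u(M) = 839*(M - 99) = 839*(-99 + M) = -83061 + 839*M)
1/(u(695) + d(11)*(3*22)) = 1/((-83061 + 839*695) + (-3 + 6*11)*(3*22)) = 1/((-83061 + 583105) + (-3 + 66)*66) = 1/(500044 + 63*66) = 1/(500044 + 4158) = 1/504202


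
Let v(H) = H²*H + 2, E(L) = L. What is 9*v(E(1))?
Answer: 27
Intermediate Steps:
v(H) = 2 + H³ (v(H) = H³ + 2 = 2 + H³)
9*v(E(1)) = 9*(2 + 1³) = 9*(2 + 1) = 9*3 = 27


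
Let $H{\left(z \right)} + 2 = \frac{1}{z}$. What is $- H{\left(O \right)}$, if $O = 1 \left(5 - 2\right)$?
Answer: $\frac{5}{3} \approx 1.6667$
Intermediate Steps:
$O = 3$ ($O = 1 \cdot 3 = 3$)
$H{\left(z \right)} = -2 + \frac{1}{z}$
$- H{\left(O \right)} = - (-2 + \frac{1}{3}) = \left(-1\right) \left(- \frac{5}{3}\right) = \frac{5}{3}$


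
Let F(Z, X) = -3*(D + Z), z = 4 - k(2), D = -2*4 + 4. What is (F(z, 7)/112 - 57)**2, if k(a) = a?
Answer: 10169721/3136 ≈ 3242.9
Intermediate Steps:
D = -4 (D = -8 + 4 = -4)
z = 2 (z = 4 - 1*2 = 4 - 2 = 2)
F(Z, X) = 12 - 3*Z (F(Z, X) = -3*(-4 + Z) = 12 - 3*Z)
(F(z, 7)/112 - 57)**2 = ((12 - 3*2)/112 - 57)**2 = ((12 - 6)*(1/112) - 57)**2 = (6*(1/112) - 57)**2 = (3/56 - 57)**2 = (-3189/56)**2 = 10169721/3136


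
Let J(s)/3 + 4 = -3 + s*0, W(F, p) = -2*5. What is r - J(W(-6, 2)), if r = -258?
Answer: -237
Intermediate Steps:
W(F, p) = -10
J(s) = -21 (J(s) = -12 + 3*(-3 + s*0) = -12 + 3*(-3 + 0) = -12 + 3*(-3) = -12 - 9 = -21)
r - J(W(-6, 2)) = -258 - 1*(-21) = -258 + 21 = -237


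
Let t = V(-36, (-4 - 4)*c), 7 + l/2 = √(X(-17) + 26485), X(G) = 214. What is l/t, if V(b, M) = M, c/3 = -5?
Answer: -7/60 + √26699/60 ≈ 2.6066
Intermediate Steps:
c = -15 (c = 3*(-5) = -15)
l = -14 + 2*√26699 (l = -14 + 2*√(214 + 26485) = -14 + 2*√26699 ≈ 312.80)
t = 120 (t = (-4 - 4)*(-15) = -8*(-15) = 120)
l/t = (-14 + 2*√26699)/120 = (-14 + 2*√26699)*(1/120) = -7/60 + √26699/60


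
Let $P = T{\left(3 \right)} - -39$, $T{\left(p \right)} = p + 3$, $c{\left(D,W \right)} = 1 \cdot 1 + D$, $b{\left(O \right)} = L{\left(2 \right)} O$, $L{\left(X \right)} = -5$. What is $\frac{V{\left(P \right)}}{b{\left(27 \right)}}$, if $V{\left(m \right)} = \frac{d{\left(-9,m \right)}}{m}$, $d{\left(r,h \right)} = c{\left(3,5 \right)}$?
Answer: $- \frac{4}{6075} \approx -0.00065844$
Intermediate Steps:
$b{\left(O \right)} = - 5 O$
$c{\left(D,W \right)} = 1 + D$
$d{\left(r,h \right)} = 4$ ($d{\left(r,h \right)} = 1 + 3 = 4$)
$T{\left(p \right)} = 3 + p$
$P = 45$ ($P = \left(3 + 3\right) - -39 = 6 + 39 = 45$)
$V{\left(m \right)} = \frac{4}{m}$
$\frac{V{\left(P \right)}}{b{\left(27 \right)}} = \frac{4 \cdot \frac{1}{45}}{\left(-5\right) 27} = \frac{4 \cdot \frac{1}{45}}{-135} = \frac{4}{45} \left(- \frac{1}{135}\right) = - \frac{4}{6075}$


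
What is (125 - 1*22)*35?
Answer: 3605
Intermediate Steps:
(125 - 1*22)*35 = (125 - 22)*35 = 103*35 = 3605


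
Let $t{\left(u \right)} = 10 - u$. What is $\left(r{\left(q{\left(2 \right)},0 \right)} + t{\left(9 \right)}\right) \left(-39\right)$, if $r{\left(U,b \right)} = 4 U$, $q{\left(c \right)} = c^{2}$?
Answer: $-663$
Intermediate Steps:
$\left(r{\left(q{\left(2 \right)},0 \right)} + t{\left(9 \right)}\right) \left(-39\right) = \left(4 \cdot 2^{2} + \left(10 - 9\right)\right) \left(-39\right) = \left(4 \cdot 4 + \left(10 - 9\right)\right) \left(-39\right) = \left(16 + 1\right) \left(-39\right) = 17 \left(-39\right) = -663$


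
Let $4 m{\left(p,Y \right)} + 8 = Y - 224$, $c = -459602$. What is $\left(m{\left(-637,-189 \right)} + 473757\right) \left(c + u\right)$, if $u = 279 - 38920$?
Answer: $- \frac{943974675501}{4} \approx -2.3599 \cdot 10^{11}$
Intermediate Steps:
$u = -38641$ ($u = 279 - 38920 = -38641$)
$m{\left(p,Y \right)} = -58 + \frac{Y}{4}$ ($m{\left(p,Y \right)} = -2 + \frac{Y - 224}{4} = -2 + \frac{-224 + Y}{4} = -2 + \left(-56 + \frac{Y}{4}\right) = -58 + \frac{Y}{4}$)
$\left(m{\left(-637,-189 \right)} + 473757\right) \left(c + u\right) = \left(\left(-58 + \frac{1}{4} \left(-189\right)\right) + 473757\right) \left(-459602 - 38641\right) = \left(\left(-58 - \frac{189}{4}\right) + 473757\right) \left(-498243\right) = \left(- \frac{421}{4} + 473757\right) \left(-498243\right) = \frac{1894607}{4} \left(-498243\right) = - \frac{943974675501}{4}$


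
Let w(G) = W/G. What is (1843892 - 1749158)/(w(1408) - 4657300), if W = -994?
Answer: -66692736/3278739697 ≈ -0.020341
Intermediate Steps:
w(G) = -994/G
(1843892 - 1749158)/(w(1408) - 4657300) = (1843892 - 1749158)/(-994/1408 - 4657300) = 94734/(-994*1/1408 - 4657300) = 94734/(-497/704 - 4657300) = 94734/(-3278739697/704) = 94734*(-704/3278739697) = -66692736/3278739697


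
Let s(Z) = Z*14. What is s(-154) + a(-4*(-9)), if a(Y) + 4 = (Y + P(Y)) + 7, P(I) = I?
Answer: -2081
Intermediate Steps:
s(Z) = 14*Z
a(Y) = 3 + 2*Y (a(Y) = -4 + ((Y + Y) + 7) = -4 + (2*Y + 7) = -4 + (7 + 2*Y) = 3 + 2*Y)
s(-154) + a(-4*(-9)) = 14*(-154) + (3 + 2*(-4*(-9))) = -2156 + (3 + 2*36) = -2156 + (3 + 72) = -2156 + 75 = -2081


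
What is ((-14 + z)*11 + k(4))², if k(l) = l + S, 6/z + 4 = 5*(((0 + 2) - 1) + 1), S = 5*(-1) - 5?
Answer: 22201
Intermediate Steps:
S = -10 (S = -5 - 5 = -10)
z = 1 (z = 6/(-4 + 5*(((0 + 2) - 1) + 1)) = 6/(-4 + 5*((2 - 1) + 1)) = 6/(-4 + 5*(1 + 1)) = 6/(-4 + 5*2) = 6/(-4 + 10) = 6/6 = 6*(⅙) = 1)
k(l) = -10 + l (k(l) = l - 10 = -10 + l)
((-14 + z)*11 + k(4))² = ((-14 + 1)*11 + (-10 + 4))² = (-13*11 - 6)² = (-143 - 6)² = (-149)² = 22201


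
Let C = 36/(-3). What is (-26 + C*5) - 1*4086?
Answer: -4172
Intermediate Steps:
C = -12 (C = 36*(-1/3) = -12)
(-26 + C*5) - 1*4086 = (-26 - 12*5) - 1*4086 = (-26 - 60) - 4086 = -86 - 4086 = -4172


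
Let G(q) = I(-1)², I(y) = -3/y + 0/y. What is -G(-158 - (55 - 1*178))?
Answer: -9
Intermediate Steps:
I(y) = -3/y (I(y) = -3/y + 0 = -3/y)
G(q) = 9 (G(q) = (-3/(-1))² = (-3*(-1))² = 3² = 9)
-G(-158 - (55 - 1*178)) = -1*9 = -9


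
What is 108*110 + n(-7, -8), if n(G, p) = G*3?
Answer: 11859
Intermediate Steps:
n(G, p) = 3*G
108*110 + n(-7, -8) = 108*110 + 3*(-7) = 11880 - 21 = 11859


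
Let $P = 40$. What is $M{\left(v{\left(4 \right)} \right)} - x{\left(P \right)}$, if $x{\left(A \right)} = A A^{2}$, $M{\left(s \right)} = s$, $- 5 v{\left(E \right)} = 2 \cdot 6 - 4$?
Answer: $- \frac{320008}{5} \approx -64002.0$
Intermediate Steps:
$v{\left(E \right)} = - \frac{8}{5}$ ($v{\left(E \right)} = - \frac{2 \cdot 6 - 4}{5} = - \frac{12 - 4}{5} = \left(- \frac{1}{5}\right) 8 = - \frac{8}{5}$)
$x{\left(A \right)} = A^{3}$
$M{\left(v{\left(4 \right)} \right)} - x{\left(P \right)} = - \frac{8}{5} - 40^{3} = - \frac{8}{5} - 64000 = - \frac{320008}{5}$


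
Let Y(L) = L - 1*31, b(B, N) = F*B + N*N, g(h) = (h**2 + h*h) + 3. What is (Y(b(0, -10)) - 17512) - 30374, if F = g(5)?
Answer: -47817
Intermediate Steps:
g(h) = 3 + 2*h**2 (g(h) = (h**2 + h**2) + 3 = 2*h**2 + 3 = 3 + 2*h**2)
F = 53 (F = 3 + 2*5**2 = 3 + 2*25 = 3 + 50 = 53)
b(B, N) = N**2 + 53*B (b(B, N) = 53*B + N*N = 53*B + N**2 = N**2 + 53*B)
Y(L) = -31 + L (Y(L) = L - 31 = -31 + L)
(Y(b(0, -10)) - 17512) - 30374 = ((-31 + ((-10)**2 + 53*0)) - 17512) - 30374 = ((-31 + (100 + 0)) - 17512) - 30374 = ((-31 + 100) - 17512) - 30374 = (69 - 17512) - 30374 = -17443 - 30374 = -47817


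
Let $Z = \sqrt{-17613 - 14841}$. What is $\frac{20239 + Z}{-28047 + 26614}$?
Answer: $- \frac{20239}{1433} - \frac{3 i \sqrt{3606}}{1433} \approx -14.124 - 0.12572 i$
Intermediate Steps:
$Z = 3 i \sqrt{3606}$ ($Z = \sqrt{-32454} = 3 i \sqrt{3606} \approx 180.15 i$)
$\frac{20239 + Z}{-28047 + 26614} = \frac{20239 + 3 i \sqrt{3606}}{-28047 + 26614} = \frac{20239 + 3 i \sqrt{3606}}{-1433} = \left(20239 + 3 i \sqrt{3606}\right) \left(- \frac{1}{1433}\right) = - \frac{20239}{1433} - \frac{3 i \sqrt{3606}}{1433}$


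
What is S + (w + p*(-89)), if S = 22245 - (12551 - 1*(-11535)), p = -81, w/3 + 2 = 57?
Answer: 5533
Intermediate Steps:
w = 165 (w = -6 + 3*57 = -6 + 171 = 165)
S = -1841 (S = 22245 - (12551 + 11535) = 22245 - 1*24086 = 22245 - 24086 = -1841)
S + (w + p*(-89)) = -1841 + (165 - 81*(-89)) = -1841 + (165 + 7209) = -1841 + 7374 = 5533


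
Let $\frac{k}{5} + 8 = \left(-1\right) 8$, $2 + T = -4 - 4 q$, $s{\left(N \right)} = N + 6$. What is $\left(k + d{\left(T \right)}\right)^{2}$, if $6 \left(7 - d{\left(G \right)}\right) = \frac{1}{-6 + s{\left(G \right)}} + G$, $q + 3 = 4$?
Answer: $\frac{18309841}{3600} \approx 5086.1$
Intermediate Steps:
$q = 1$ ($q = -3 + 4 = 1$)
$s{\left(N \right)} = 6 + N$
$T = -10$ ($T = -2 - 8 = -10$)
$k = -80$ ($k = -40 + 5 \left(\left(-1\right) 8\right) = -40 + 5 \left(-8\right) = -40 - 40 = -80$)
$d{\left(G \right)} = 7 - \frac{G}{6} - \frac{1}{6 G}$ ($d{\left(G \right)} = 7 - \frac{\frac{1}{-6 + \left(6 + G\right)} + G}{6} = 7 - \frac{\frac{1}{G} + G}{6} = 7 - \frac{G + \frac{1}{G}}{6} = 7 - \left(\frac{G}{6} + \frac{1}{6 G}\right) = 7 - \frac{G}{6} - \frac{1}{6 G}$)
$\left(k + d{\left(T \right)}\right)^{2} = \left(-80 - \left(- \frac{26}{3} - \frac{1}{60}\right)\right)^{2} = \left(-80 + \left(7 + \frac{5}{3} - - \frac{1}{60}\right)\right)^{2} = \left(-80 + \left(7 + \frac{5}{3} + \frac{1}{60}\right)\right)^{2} = \left(-80 + \frac{521}{60}\right)^{2} = \left(- \frac{4279}{60}\right)^{2} = \frac{18309841}{3600}$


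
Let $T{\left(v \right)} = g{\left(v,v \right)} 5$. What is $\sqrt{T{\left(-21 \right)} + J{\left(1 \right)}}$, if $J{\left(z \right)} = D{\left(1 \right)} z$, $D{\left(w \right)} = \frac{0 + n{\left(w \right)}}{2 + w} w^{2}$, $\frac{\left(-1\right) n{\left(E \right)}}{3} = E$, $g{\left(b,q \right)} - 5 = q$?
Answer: $9 i \approx 9.0 i$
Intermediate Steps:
$g{\left(b,q \right)} = 5 + q$
$n{\left(E \right)} = - 3 E$
$T{\left(v \right)} = 25 + 5 v$ ($T{\left(v \right)} = \left(5 + v\right) 5 = 25 + 5 v$)
$D{\left(w \right)} = - \frac{3 w^{3}}{2 + w}$ ($D{\left(w \right)} = \frac{0 - 3 w}{2 + w} w^{2} = \frac{\left(-3\right) w}{2 + w} w^{2} = - \frac{3 w}{2 + w} w^{2} = - \frac{3 w^{3}}{2 + w}$)
$J{\left(z \right)} = - z$ ($J{\left(z \right)} = - \frac{3 \cdot 1^{3}}{2 + 1} z = \left(-3\right) 1 \cdot \frac{1}{3} z = - z$)
$\sqrt{T{\left(-21 \right)} + J{\left(1 \right)}} = \sqrt{\left(25 + 5 \left(-21\right)\right) - 1} = \sqrt{\left(25 - 105\right) - 1} = \sqrt{-80 - 1} = \sqrt{-81} = 9 i$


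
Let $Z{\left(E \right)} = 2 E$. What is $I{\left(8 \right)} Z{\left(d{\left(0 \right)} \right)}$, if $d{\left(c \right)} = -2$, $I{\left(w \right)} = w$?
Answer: $-32$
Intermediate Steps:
$I{\left(8 \right)} Z{\left(d{\left(0 \right)} \right)} = 8 \cdot 2 \left(-2\right) = 8 \left(-4\right) = -32$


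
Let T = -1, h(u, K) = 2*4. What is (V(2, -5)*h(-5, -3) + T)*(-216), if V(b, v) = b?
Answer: -3240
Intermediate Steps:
h(u, K) = 8
(V(2, -5)*h(-5, -3) + T)*(-216) = (2*8 - 1)*(-216) = (16 - 1)*(-216) = 15*(-216) = -3240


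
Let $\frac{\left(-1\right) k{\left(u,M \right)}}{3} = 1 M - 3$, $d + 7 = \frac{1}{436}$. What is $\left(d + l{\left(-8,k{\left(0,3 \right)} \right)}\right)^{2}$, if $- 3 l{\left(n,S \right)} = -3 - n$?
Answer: $\frac{128436889}{1710864} \approx 75.071$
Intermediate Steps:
$d = - \frac{3051}{436}$ ($d = -7 + \frac{1}{436} = - \frac{3051}{436} \approx -6.9977$)
$k{\left(u,M \right)} = 9 - 3 M$ ($k{\left(u,M \right)} = - 3 \left(1 M - 3\right) = - 3 \left(M - 3\right) = - 3 \left(-3 + M\right) = 9 - 3 M$)
$l{\left(n,S \right)} = 1 + \frac{n}{3}$ ($l{\left(n,S \right)} = - \frac{-3 - n}{3} = 1 + \frac{n}{3}$)
$\left(d + l{\left(-8,k{\left(0,3 \right)} \right)}\right)^{2} = \left(- \frac{3051}{436} + \left(1 + \frac{1}{3} \left(-8\right)\right)\right)^{2} = \left(- \frac{3051}{436} + \left(1 - \frac{8}{3}\right)\right)^{2} = \left(- \frac{3051}{436} - \frac{5}{3}\right)^{2} = \left(- \frac{11333}{1308}\right)^{2} = \frac{128436889}{1710864}$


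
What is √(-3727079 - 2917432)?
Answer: 9*I*√82031 ≈ 2577.7*I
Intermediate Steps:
√(-3727079 - 2917432) = √(-6644511) = 9*I*√82031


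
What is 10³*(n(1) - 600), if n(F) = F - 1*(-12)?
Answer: -587000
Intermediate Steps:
n(F) = 12 + F (n(F) = F + 12 = 12 + F)
10³*(n(1) - 600) = 10³*((12 + 1) - 600) = 1000*(13 - 600) = 1000*(-587) = -587000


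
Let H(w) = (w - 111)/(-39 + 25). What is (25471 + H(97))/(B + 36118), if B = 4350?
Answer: 6368/10117 ≈ 0.62944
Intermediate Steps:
H(w) = 111/14 - w/14 (H(w) = (-111 + w)/(-14) = (-111 + w)*(-1/14) = 111/14 - w/14)
(25471 + H(97))/(B + 36118) = (25471 + (111/14 - 1/14*97))/(4350 + 36118) = (25471 + (111/14 - 97/14))/40468 = (25471 + 1)*(1/40468) = 25472*(1/40468) = 6368/10117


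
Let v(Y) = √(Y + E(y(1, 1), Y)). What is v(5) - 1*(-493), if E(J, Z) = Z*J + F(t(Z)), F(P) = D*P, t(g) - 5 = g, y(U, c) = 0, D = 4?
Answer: 493 + 3*√5 ≈ 499.71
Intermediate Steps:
t(g) = 5 + g
F(P) = 4*P
E(J, Z) = 20 + 4*Z + J*Z (E(J, Z) = Z*J + 4*(5 + Z) = J*Z + (20 + 4*Z) = 20 + 4*Z + J*Z)
v(Y) = √(20 + 5*Y) (v(Y) = √(Y + (20 + 4*Y + 0*Y)) = √(Y + (20 + 4*Y + 0)) = √(Y + (20 + 4*Y)) = √(20 + 5*Y))
v(5) - 1*(-493) = √(20 + 5*5) - 1*(-493) = √(20 + 25) + 493 = √45 + 493 = 3*√5 + 493 = 493 + 3*√5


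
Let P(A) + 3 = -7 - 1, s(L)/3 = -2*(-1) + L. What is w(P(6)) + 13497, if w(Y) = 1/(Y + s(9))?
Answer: 296935/22 ≈ 13497.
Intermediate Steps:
s(L) = 6 + 3*L (s(L) = 3*(-2*(-1) + L) = 3*(2 + L) = 6 + 3*L)
P(A) = -11 (P(A) = -3 + (-7 - 1) = -3 - 8 = -11)
w(Y) = 1/(33 + Y) (w(Y) = 1/(Y + (6 + 3*9)) = 1/(Y + (6 + 27)) = 1/(Y + 33) = 1/(33 + Y))
w(P(6)) + 13497 = 1/(33 - 11) + 13497 = 1/22 + 13497 = 296935/22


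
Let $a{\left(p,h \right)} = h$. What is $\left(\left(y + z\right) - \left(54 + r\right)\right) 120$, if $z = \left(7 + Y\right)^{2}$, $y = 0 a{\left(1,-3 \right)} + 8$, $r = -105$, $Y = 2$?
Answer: $16800$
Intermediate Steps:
$y = 8$ ($y = 0 \left(-3\right) + 8 = 0 + 8 = 8$)
$z = 81$ ($z = \left(7 + 2\right)^{2} = 9^{2} = 81$)
$\left(\left(y + z\right) - \left(54 + r\right)\right) 120 = \left(\left(8 + 81\right) - -51\right) 120 = \left(89 + \left(-54 + 105\right)\right) 120 = \left(89 + 51\right) 120 = 140 \cdot 120 = 16800$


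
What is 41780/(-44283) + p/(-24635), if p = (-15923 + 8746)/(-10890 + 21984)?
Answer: -3806061669703/4034191485090 ≈ -0.94345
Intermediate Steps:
p = -7177/11094 ≈ -0.64693
41780/(-44283) + p/(-24635) = 41780/(-44283) - 7177/11094/(-24635) = 41780*(-1/44283) - 7177/11094*(-1/24635) = -41780/44283 + 7177/273300690 = -3806061669703/4034191485090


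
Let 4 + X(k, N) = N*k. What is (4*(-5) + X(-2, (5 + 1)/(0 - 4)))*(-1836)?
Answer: 38556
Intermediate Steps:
X(k, N) = -4 + N*k
(4*(-5) + X(-2, (5 + 1)/(0 - 4)))*(-1836) = (4*(-5) + (-4 + ((5 + 1)/(0 - 4))*(-2)))*(-1836) = (-20 + (-4 + (6/(-4))*(-2)))*(-1836) = (-20 + (-4 + (6*(-¼))*(-2)))*(-1836) = (-20 + (-4 - 3/2*(-2)))*(-1836) = (-20 + (-4 + 3))*(-1836) = (-20 - 1)*(-1836) = -21*(-1836) = 38556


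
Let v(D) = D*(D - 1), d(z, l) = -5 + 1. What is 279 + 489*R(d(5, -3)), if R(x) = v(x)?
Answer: 10059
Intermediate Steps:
d(z, l) = -4
v(D) = D*(-1 + D)
R(x) = x*(-1 + x)
279 + 489*R(d(5, -3)) = 279 + 489*(-4*(-1 - 4)) = 279 + 489*(-4*(-5)) = 279 + 489*20 = 279 + 9780 = 10059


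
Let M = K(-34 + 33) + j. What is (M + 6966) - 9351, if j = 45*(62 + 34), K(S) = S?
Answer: 1934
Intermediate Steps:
j = 4320 (j = 45*96 = 4320)
M = 4319 (M = (-34 + 33) + 4320 = -1 + 4320 = 4319)
(M + 6966) - 9351 = (4319 + 6966) - 9351 = 11285 - 9351 = 1934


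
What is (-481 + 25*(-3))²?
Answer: 309136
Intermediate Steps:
(-481 + 25*(-3))² = (-481 - 75)² = (-556)² = 309136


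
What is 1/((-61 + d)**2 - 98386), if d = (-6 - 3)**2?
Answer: -1/97986 ≈ -1.0206e-5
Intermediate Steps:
d = 81 (d = (-9)**2 = 81)
1/((-61 + d)**2 - 98386) = 1/((-61 + 81)**2 - 98386) = 1/(20**2 - 98386) = 1/(400 - 98386) = 1/(-97986) = -1/97986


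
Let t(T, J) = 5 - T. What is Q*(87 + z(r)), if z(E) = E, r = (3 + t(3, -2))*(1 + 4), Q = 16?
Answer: 1792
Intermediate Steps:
r = 25 (r = (3 + (5 - 1*3))*(1 + 4) = (3 + (5 - 3))*5 = (3 + 2)*5 = 5*5 = 25)
Q*(87 + z(r)) = 16*(87 + 25) = 16*112 = 1792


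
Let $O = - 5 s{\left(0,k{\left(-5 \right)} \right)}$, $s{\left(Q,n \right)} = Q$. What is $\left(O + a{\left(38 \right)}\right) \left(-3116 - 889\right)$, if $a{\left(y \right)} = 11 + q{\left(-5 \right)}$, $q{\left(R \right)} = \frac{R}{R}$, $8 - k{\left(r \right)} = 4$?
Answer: $-48060$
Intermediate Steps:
$k{\left(r \right)} = 4$ ($k{\left(r \right)} = 8 - 4 = 4$)
$q{\left(R \right)} = 1$
$O = 0$ ($O = \left(-5\right) 0 = 0$)
$a{\left(y \right)} = 12$ ($a{\left(y \right)} = 11 + 1 = 12$)
$\left(O + a{\left(38 \right)}\right) \left(-3116 - 889\right) = \left(0 + 12\right) \left(-3116 - 889\right) = 12 \left(-4005\right) = -48060$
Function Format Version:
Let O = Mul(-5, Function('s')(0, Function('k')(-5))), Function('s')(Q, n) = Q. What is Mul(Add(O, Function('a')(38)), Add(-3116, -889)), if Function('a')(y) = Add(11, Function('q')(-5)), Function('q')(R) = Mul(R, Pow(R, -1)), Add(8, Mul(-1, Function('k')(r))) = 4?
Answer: -48060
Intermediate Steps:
Function('k')(r) = 4 (Function('k')(r) = Add(8, Mul(-1, 4)) = Add(8, -4) = 4)
Function('q')(R) = 1
O = 0 (O = Mul(-5, 0) = 0)
Function('a')(y) = 12 (Function('a')(y) = Add(11, 1) = 12)
Mul(Add(O, Function('a')(38)), Add(-3116, -889)) = Mul(Add(0, 12), Add(-3116, -889)) = Mul(12, -4005) = -48060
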